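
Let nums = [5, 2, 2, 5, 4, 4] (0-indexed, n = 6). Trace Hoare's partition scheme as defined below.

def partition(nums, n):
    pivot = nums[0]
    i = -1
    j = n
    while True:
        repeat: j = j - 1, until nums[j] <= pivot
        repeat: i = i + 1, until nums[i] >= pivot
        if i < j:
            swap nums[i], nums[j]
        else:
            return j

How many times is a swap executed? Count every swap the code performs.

2

pivot=5
j stops at 5 (4), i stops at 0 (5); swap ⇒ [4, 2, 2, 5, 4, 5]
j stops at 4 (4), i stops at 3 (5); swap ⇒ [4, 2, 2, 4, 5, 5]
j stops at 3, i stops at 4; i≥j ⇒ return 3. nums=[4, 2, 2, 4, 5, 5]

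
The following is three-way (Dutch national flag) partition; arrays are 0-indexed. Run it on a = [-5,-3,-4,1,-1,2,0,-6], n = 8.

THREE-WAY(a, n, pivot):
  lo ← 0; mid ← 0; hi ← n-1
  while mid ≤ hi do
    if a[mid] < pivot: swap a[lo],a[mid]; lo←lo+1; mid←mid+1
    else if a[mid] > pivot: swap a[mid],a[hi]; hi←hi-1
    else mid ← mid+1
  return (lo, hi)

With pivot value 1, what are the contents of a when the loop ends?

pivot = 1; lo=0, mid=0, hi=7
a[mid]=-5<1: swap a[0],a[0]; lo=1,mid=1 → [-5,-3,-4,1,-1,2,0,-6]
a[mid]=-3<1: swap a[1],a[1]; lo=2,mid=2 → [-5,-3,-4,1,-1,2,0,-6]
a[mid]=-4<1: swap a[2],a[2]; lo=3,mid=3 → [-5,-3,-4,1,-1,2,0,-6]
a[mid]=1=1: mid=4
a[mid]=-1<1: swap a[3],a[4]; lo=4,mid=5 → [-5,-3,-4,-1,1,2,0,-6]
a[mid]=2>1: swap a[5],a[7]; hi=6 → [-5,-3,-4,-1,1,-6,0,2]
a[mid]=-6<1: swap a[4],a[5]; lo=5,mid=6 → [-5,-3,-4,-1,-6,1,0,2]
a[mid]=0<1: swap a[5],a[6]; lo=6,mid=7 → [-5,-3,-4,-1,-6,0,1,2]
end: lo=6, hi=6; a = [-5,-3,-4,-1,-6,0,1,2]

[-5,-3,-4,-1,-6,0,1,2]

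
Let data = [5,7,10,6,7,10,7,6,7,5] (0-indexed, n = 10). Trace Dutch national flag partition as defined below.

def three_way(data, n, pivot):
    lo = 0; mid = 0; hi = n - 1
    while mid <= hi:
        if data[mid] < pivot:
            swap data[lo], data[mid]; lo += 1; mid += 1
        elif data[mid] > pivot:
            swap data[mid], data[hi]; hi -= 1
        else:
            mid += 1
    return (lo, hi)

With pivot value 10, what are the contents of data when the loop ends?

[5,7,6,7,7,6,7,5,10,10]

lo=0 mid=0 hi=9
5<10: swap(0,0), lo=1 mid=1 ⇒ [5,7,10,6,7,10,7,6,7,5]
7<10: swap(1,1), lo=2 mid=2 ⇒ [5,7,10,6,7,10,7,6,7,5]
10=10: mid=3
6<10: swap(2,3), lo=3 mid=4 ⇒ [5,7,6,10,7,10,7,6,7,5]
7<10: swap(3,4), lo=4 mid=5 ⇒ [5,7,6,7,10,10,7,6,7,5]
10=10: mid=6
7<10: swap(4,6), lo=5 mid=7 ⇒ [5,7,6,7,7,10,10,6,7,5]
6<10: swap(5,7), lo=6 mid=8 ⇒ [5,7,6,7,7,6,10,10,7,5]
7<10: swap(6,8), lo=7 mid=9 ⇒ [5,7,6,7,7,6,7,10,10,5]
5<10: swap(7,9), lo=8 mid=10 ⇒ [5,7,6,7,7,6,7,5,10,10]
done. lo=8 hi=9; data=[5,7,6,7,7,6,7,5,10,10]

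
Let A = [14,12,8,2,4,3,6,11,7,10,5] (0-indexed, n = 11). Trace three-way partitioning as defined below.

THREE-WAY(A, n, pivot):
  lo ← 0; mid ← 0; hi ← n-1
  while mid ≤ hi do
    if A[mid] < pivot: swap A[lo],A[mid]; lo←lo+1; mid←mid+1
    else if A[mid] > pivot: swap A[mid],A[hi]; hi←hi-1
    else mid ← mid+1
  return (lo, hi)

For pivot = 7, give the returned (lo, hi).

pivot = 7; lo=0, mid=0, hi=10
A[mid]=14>7: swap A[0],A[10]; hi=9 → [5,12,8,2,4,3,6,11,7,10,14]
A[mid]=5<7: swap A[0],A[0]; lo=1,mid=1 → [5,12,8,2,4,3,6,11,7,10,14]
A[mid]=12>7: swap A[1],A[9]; hi=8 → [5,10,8,2,4,3,6,11,7,12,14]
A[mid]=10>7: swap A[1],A[8]; hi=7 → [5,7,8,2,4,3,6,11,10,12,14]
A[mid]=7=7: mid=2
A[mid]=8>7: swap A[2],A[7]; hi=6 → [5,7,11,2,4,3,6,8,10,12,14]
A[mid]=11>7: swap A[2],A[6]; hi=5 → [5,7,6,2,4,3,11,8,10,12,14]
A[mid]=6<7: swap A[1],A[2]; lo=2,mid=3 → [5,6,7,2,4,3,11,8,10,12,14]
A[mid]=2<7: swap A[2],A[3]; lo=3,mid=4 → [5,6,2,7,4,3,11,8,10,12,14]
A[mid]=4<7: swap A[3],A[4]; lo=4,mid=5 → [5,6,2,4,7,3,11,8,10,12,14]
A[mid]=3<7: swap A[4],A[5]; lo=5,mid=6 → [5,6,2,4,3,7,11,8,10,12,14]
end: lo=5, hi=5; A = [5,6,2,4,3,7,11,8,10,12,14]

(5, 5)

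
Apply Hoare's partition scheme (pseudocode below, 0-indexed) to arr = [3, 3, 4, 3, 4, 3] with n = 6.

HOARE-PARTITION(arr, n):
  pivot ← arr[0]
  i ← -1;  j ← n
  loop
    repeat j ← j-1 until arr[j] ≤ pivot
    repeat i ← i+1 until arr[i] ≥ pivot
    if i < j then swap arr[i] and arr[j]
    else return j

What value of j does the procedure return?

pivot = arr[0] = 3; i = -1, j = 6
j→5 (arr[5]=3≤3), i→0 (arr[0]=3≥3); i<j, swap → [3, 3, 4, 3, 4, 3]
j→3 (arr[3]=3≤3), i→1 (arr[1]=3≥3); i<j, swap → [3, 3, 4, 3, 4, 3]
j→1, i→2; i≥j, return j=1. arr = [3, 3, 4, 3, 4, 3]

1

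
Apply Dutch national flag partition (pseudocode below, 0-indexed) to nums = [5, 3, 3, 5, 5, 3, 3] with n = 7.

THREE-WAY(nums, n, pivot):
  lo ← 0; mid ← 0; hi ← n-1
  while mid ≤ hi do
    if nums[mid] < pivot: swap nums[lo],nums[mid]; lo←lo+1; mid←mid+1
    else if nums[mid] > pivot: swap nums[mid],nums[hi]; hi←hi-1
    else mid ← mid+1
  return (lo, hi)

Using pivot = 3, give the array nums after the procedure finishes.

[3, 3, 3, 3, 5, 5, 5]

lo=0 mid=0 hi=6
5>3: swap(0,6), hi=5 ⇒ [3, 3, 3, 5, 5, 3, 5]
3=3: mid=1
3=3: mid=2
3=3: mid=3
5>3: swap(3,5), hi=4 ⇒ [3, 3, 3, 3, 5, 5, 5]
3=3: mid=4
5>3: swap(4,4), hi=3 ⇒ [3, 3, 3, 3, 5, 5, 5]
done. lo=0 hi=3; nums=[3, 3, 3, 3, 5, 5, 5]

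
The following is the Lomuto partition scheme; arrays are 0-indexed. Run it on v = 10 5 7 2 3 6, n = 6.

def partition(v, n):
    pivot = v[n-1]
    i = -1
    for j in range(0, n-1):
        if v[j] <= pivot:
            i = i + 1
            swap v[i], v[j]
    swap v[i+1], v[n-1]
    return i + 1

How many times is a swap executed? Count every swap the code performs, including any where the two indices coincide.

pivot = v[5] = 6; i = -1
j=0: v[0]=10 > 6 → no swap
j=1: v[1]=5 ≤ 6 → i=0, swap v[0],v[1] → 5 10 7 2 3 6
j=2: v[2]=7 > 6 → no swap
j=3: v[3]=2 ≤ 6 → i=1, swap v[1],v[3] → 5 2 7 10 3 6
j=4: v[4]=3 ≤ 6 → i=2, swap v[2],v[4] → 5 2 3 10 7 6
final swap v[3],v[5] → 5 2 3 6 7 10; return 3

4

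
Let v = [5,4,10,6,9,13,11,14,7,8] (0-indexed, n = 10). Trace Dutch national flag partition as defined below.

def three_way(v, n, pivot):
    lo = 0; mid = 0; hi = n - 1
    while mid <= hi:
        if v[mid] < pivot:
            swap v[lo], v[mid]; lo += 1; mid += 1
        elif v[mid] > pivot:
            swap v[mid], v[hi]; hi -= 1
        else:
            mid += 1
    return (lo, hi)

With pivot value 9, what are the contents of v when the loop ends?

[5,4,8,6,7,9,14,11,13,10]

pivot = 9; lo=0, mid=0, hi=9
v[mid]=5<9: swap v[0],v[0]; lo=1,mid=1 → [5,4,10,6,9,13,11,14,7,8]
v[mid]=4<9: swap v[1],v[1]; lo=2,mid=2 → [5,4,10,6,9,13,11,14,7,8]
v[mid]=10>9: swap v[2],v[9]; hi=8 → [5,4,8,6,9,13,11,14,7,10]
v[mid]=8<9: swap v[2],v[2]; lo=3,mid=3 → [5,4,8,6,9,13,11,14,7,10]
v[mid]=6<9: swap v[3],v[3]; lo=4,mid=4 → [5,4,8,6,9,13,11,14,7,10]
v[mid]=9=9: mid=5
v[mid]=13>9: swap v[5],v[8]; hi=7 → [5,4,8,6,9,7,11,14,13,10]
v[mid]=7<9: swap v[4],v[5]; lo=5,mid=6 → [5,4,8,6,7,9,11,14,13,10]
v[mid]=11>9: swap v[6],v[7]; hi=6 → [5,4,8,6,7,9,14,11,13,10]
v[mid]=14>9: swap v[6],v[6]; hi=5 → [5,4,8,6,7,9,14,11,13,10]
end: lo=5, hi=5; v = [5,4,8,6,7,9,14,11,13,10]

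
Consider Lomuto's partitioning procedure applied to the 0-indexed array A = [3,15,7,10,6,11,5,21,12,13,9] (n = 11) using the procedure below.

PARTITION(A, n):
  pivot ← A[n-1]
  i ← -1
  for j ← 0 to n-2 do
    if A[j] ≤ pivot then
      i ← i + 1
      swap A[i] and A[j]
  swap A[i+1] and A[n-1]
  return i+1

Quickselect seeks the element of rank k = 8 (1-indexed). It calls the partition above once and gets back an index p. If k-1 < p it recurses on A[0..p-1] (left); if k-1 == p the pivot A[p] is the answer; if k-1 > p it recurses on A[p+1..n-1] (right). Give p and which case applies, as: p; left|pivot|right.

4; right

pivot = A[10] = 9; i = -1
j=0: A[0]=3 ≤ 9 → i=0, swap A[0],A[0] (no change) → [3,15,7,10,6,11,5,21,12,13,9]
j=1: A[1]=15 > 9 → no swap
j=2: A[2]=7 ≤ 9 → i=1, swap A[1],A[2] → [3,7,15,10,6,11,5,21,12,13,9]
j=3: A[3]=10 > 9 → no swap
j=4: A[4]=6 ≤ 9 → i=2, swap A[2],A[4] → [3,7,6,10,15,11,5,21,12,13,9]
j=5: A[5]=11 > 9 → no swap
j=6: A[6]=5 ≤ 9 → i=3, swap A[3],A[6] → [3,7,6,5,15,11,10,21,12,13,9]
j=7: A[7]=21 > 9 → no swap
j=8: A[8]=12 > 9 → no swap
j=9: A[9]=13 > 9 → no swap
final swap A[4],A[10] → [3,7,6,5,9,11,10,21,12,13,15]; return 4
p = 4; k-1 = 7 > 4 ⇒ right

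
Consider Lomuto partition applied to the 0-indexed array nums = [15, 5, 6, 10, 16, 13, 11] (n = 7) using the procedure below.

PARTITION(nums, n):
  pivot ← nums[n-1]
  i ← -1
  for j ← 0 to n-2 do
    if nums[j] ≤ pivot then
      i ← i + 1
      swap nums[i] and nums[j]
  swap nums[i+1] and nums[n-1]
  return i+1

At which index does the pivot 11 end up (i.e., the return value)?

3

pivot=11, i=-1
j=0: 15>11, skip
j=1: 5≤11, i=0, swap(0,1) ⇒ [5, 15, 6, 10, 16, 13, 11]
j=2: 6≤11, i=1, swap(1,2) ⇒ [5, 6, 15, 10, 16, 13, 11]
j=3: 10≤11, i=2, swap(2,3) ⇒ [5, 6, 10, 15, 16, 13, 11]
j=4: 16>11, skip
j=5: 13>11, skip
swap(3,6) ⇒ [5, 6, 10, 11, 16, 13, 15]; return 3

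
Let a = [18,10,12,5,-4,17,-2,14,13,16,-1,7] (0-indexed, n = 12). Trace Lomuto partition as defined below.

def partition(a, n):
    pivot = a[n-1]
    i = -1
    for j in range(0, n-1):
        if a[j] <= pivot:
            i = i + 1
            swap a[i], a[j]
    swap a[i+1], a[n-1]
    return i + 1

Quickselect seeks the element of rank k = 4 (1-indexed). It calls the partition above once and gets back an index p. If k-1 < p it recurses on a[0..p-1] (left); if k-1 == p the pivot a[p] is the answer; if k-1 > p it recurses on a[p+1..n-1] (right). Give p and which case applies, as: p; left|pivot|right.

4; left

pivot=7, i=-1
j=0: 18>7, skip
j=1: 10>7, skip
j=2: 12>7, skip
j=3: 5≤7, i=0, swap(0,3) ⇒ [5,10,12,18,-4,17,-2,14,13,16,-1,7]
j=4: -4≤7, i=1, swap(1,4) ⇒ [5,-4,12,18,10,17,-2,14,13,16,-1,7]
j=5: 17>7, skip
j=6: -2≤7, i=2, swap(2,6) ⇒ [5,-4,-2,18,10,17,12,14,13,16,-1,7]
j=7: 14>7, skip
j=8: 13>7, skip
j=9: 16>7, skip
j=10: -1≤7, i=3, swap(3,10) ⇒ [5,-4,-2,-1,10,17,12,14,13,16,18,7]
swap(4,11) ⇒ [5,-4,-2,-1,7,17,12,14,13,16,18,10]; return 4
p = 4; k-1 = 3 < 4 ⇒ left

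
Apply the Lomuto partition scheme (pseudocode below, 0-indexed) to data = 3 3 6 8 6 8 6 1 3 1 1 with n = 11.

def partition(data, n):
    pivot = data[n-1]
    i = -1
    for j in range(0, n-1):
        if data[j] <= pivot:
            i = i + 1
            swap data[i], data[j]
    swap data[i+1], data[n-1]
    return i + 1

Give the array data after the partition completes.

pivot = data[10] = 1; i = -1
j=0: data[0]=3 > 1 → no swap
j=1: data[1]=3 > 1 → no swap
j=2: data[2]=6 > 1 → no swap
j=3: data[3]=8 > 1 → no swap
j=4: data[4]=6 > 1 → no swap
j=5: data[5]=8 > 1 → no swap
j=6: data[6]=6 > 1 → no swap
j=7: data[7]=1 ≤ 1 → i=0, swap data[0],data[7] → 1 3 6 8 6 8 6 3 3 1 1
j=8: data[8]=3 > 1 → no swap
j=9: data[9]=1 ≤ 1 → i=1, swap data[1],data[9] → 1 1 6 8 6 8 6 3 3 3 1
final swap data[2],data[10] → 1 1 1 8 6 8 6 3 3 3 6; return 2

1 1 1 8 6 8 6 3 3 3 6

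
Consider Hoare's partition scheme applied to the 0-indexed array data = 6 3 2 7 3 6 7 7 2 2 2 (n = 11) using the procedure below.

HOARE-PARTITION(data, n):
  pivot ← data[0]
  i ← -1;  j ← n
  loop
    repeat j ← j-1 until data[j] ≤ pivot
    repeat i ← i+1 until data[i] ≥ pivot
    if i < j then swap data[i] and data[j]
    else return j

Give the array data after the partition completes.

2 3 2 2 3 2 7 7 6 7 6

pivot = data[0] = 6; i = -1, j = 11
j→10 (data[10]=2≤6), i→0 (data[0]=6≥6); i<j, swap → 2 3 2 7 3 6 7 7 2 2 6
j→9 (data[9]=2≤6), i→3 (data[3]=7≥6); i<j, swap → 2 3 2 2 3 6 7 7 2 7 6
j→8 (data[8]=2≤6), i→5 (data[5]=6≥6); i<j, swap → 2 3 2 2 3 2 7 7 6 7 6
j→5, i→6; i≥j, return j=5. data = 2 3 2 2 3 2 7 7 6 7 6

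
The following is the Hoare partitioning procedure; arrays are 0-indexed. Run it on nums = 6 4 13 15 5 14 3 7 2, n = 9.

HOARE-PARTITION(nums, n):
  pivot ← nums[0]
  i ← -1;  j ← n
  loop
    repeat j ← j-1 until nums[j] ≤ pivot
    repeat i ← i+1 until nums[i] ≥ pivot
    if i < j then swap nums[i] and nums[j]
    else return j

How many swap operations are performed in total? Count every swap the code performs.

3

pivot=6
j stops at 8 (2), i stops at 0 (6); swap ⇒ 2 4 13 15 5 14 3 7 6
j stops at 6 (3), i stops at 2 (13); swap ⇒ 2 4 3 15 5 14 13 7 6
j stops at 4 (5), i stops at 3 (15); swap ⇒ 2 4 3 5 15 14 13 7 6
j stops at 3, i stops at 4; i≥j ⇒ return 3. nums=2 4 3 5 15 14 13 7 6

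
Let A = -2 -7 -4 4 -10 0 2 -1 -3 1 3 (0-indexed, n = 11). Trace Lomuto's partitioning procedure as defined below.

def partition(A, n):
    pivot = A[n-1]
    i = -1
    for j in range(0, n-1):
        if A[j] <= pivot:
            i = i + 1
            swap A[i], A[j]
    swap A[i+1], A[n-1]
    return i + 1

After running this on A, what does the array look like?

-2 -7 -4 -10 0 2 -1 -3 1 3 4

pivot=3, i=-1
j=0: -2≤3, i=0, swap(0,0) ⇒ -2 -7 -4 4 -10 0 2 -1 -3 1 3
j=1: -7≤3, i=1, swap(1,1) ⇒ -2 -7 -4 4 -10 0 2 -1 -3 1 3
j=2: -4≤3, i=2, swap(2,2) ⇒ -2 -7 -4 4 -10 0 2 -1 -3 1 3
j=3: 4>3, skip
j=4: -10≤3, i=3, swap(3,4) ⇒ -2 -7 -4 -10 4 0 2 -1 -3 1 3
j=5: 0≤3, i=4, swap(4,5) ⇒ -2 -7 -4 -10 0 4 2 -1 -3 1 3
j=6: 2≤3, i=5, swap(5,6) ⇒ -2 -7 -4 -10 0 2 4 -1 -3 1 3
j=7: -1≤3, i=6, swap(6,7) ⇒ -2 -7 -4 -10 0 2 -1 4 -3 1 3
j=8: -3≤3, i=7, swap(7,8) ⇒ -2 -7 -4 -10 0 2 -1 -3 4 1 3
j=9: 1≤3, i=8, swap(8,9) ⇒ -2 -7 -4 -10 0 2 -1 -3 1 4 3
swap(9,10) ⇒ -2 -7 -4 -10 0 2 -1 -3 1 3 4; return 9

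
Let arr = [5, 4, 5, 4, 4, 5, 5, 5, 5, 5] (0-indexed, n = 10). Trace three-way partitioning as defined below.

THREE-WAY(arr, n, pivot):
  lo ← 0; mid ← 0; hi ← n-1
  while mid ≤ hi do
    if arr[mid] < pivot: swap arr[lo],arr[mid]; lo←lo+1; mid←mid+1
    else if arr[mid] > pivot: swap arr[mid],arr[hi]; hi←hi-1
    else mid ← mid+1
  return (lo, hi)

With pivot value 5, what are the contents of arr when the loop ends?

[4, 4, 4, 5, 5, 5, 5, 5, 5, 5]

pivot = 5; lo=0, mid=0, hi=9
arr[mid]=5=5: mid=1
arr[mid]=4<5: swap arr[0],arr[1]; lo=1,mid=2 → [4, 5, 5, 4, 4, 5, 5, 5, 5, 5]
arr[mid]=5=5: mid=3
arr[mid]=4<5: swap arr[1],arr[3]; lo=2,mid=4 → [4, 4, 5, 5, 4, 5, 5, 5, 5, 5]
arr[mid]=4<5: swap arr[2],arr[4]; lo=3,mid=5 → [4, 4, 4, 5, 5, 5, 5, 5, 5, 5]
arr[mid]=5=5: mid=6
arr[mid]=5=5: mid=7
arr[mid]=5=5: mid=8
arr[mid]=5=5: mid=9
arr[mid]=5=5: mid=10
end: lo=3, hi=9; arr = [4, 4, 4, 5, 5, 5, 5, 5, 5, 5]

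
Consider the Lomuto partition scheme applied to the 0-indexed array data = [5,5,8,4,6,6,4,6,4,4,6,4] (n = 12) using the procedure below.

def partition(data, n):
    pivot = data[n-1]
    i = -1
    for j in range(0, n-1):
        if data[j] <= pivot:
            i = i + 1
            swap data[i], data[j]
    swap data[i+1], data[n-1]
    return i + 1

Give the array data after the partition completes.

[4,4,4,4,4,6,5,6,8,5,6,6]

pivot = data[11] = 4; i = -1
j=0: data[0]=5 > 4 → no swap
j=1: data[1]=5 > 4 → no swap
j=2: data[2]=8 > 4 → no swap
j=3: data[3]=4 ≤ 4 → i=0, swap data[0],data[3] → [4,5,8,5,6,6,4,6,4,4,6,4]
j=4: data[4]=6 > 4 → no swap
j=5: data[5]=6 > 4 → no swap
j=6: data[6]=4 ≤ 4 → i=1, swap data[1],data[6] → [4,4,8,5,6,6,5,6,4,4,6,4]
j=7: data[7]=6 > 4 → no swap
j=8: data[8]=4 ≤ 4 → i=2, swap data[2],data[8] → [4,4,4,5,6,6,5,6,8,4,6,4]
j=9: data[9]=4 ≤ 4 → i=3, swap data[3],data[9] → [4,4,4,4,6,6,5,6,8,5,6,4]
j=10: data[10]=6 > 4 → no swap
final swap data[4],data[11] → [4,4,4,4,4,6,5,6,8,5,6,6]; return 4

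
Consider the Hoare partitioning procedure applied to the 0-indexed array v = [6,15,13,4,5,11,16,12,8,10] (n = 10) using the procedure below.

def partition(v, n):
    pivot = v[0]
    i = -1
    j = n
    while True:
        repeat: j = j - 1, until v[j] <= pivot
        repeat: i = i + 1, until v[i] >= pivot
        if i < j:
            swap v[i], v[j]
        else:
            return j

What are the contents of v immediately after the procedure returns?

pivot = v[0] = 6; i = -1, j = 10
j→4 (v[4]=5≤6), i→0 (v[0]=6≥6); i<j, swap → [5,15,13,4,6,11,16,12,8,10]
j→3 (v[3]=4≤6), i→1 (v[1]=15≥6); i<j, swap → [5,4,13,15,6,11,16,12,8,10]
j→1, i→2; i≥j, return j=1. v = [5,4,13,15,6,11,16,12,8,10]

[5,4,13,15,6,11,16,12,8,10]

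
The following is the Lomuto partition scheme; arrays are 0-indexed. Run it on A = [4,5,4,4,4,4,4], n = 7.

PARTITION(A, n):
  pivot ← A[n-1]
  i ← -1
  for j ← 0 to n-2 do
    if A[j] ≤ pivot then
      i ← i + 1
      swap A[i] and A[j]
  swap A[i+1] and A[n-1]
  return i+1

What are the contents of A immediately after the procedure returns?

[4,4,4,4,4,4,5]

pivot = A[6] = 4; i = -1
j=0: A[0]=4 ≤ 4 → i=0, swap A[0],A[0] (no change) → [4,5,4,4,4,4,4]
j=1: A[1]=5 > 4 → no swap
j=2: A[2]=4 ≤ 4 → i=1, swap A[1],A[2] → [4,4,5,4,4,4,4]
j=3: A[3]=4 ≤ 4 → i=2, swap A[2],A[3] → [4,4,4,5,4,4,4]
j=4: A[4]=4 ≤ 4 → i=3, swap A[3],A[4] → [4,4,4,4,5,4,4]
j=5: A[5]=4 ≤ 4 → i=4, swap A[4],A[5] → [4,4,4,4,4,5,4]
final swap A[5],A[6] → [4,4,4,4,4,4,5]; return 5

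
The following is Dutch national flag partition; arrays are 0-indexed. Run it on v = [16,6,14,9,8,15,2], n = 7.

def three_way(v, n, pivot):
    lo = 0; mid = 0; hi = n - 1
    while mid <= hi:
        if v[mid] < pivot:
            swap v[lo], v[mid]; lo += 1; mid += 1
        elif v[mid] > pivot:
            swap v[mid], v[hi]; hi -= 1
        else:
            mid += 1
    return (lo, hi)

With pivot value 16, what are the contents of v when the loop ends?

lo=0 mid=0 hi=6
16=16: mid=1
6<16: swap(0,1), lo=1 mid=2 ⇒ [6,16,14,9,8,15,2]
14<16: swap(1,2), lo=2 mid=3 ⇒ [6,14,16,9,8,15,2]
9<16: swap(2,3), lo=3 mid=4 ⇒ [6,14,9,16,8,15,2]
8<16: swap(3,4), lo=4 mid=5 ⇒ [6,14,9,8,16,15,2]
15<16: swap(4,5), lo=5 mid=6 ⇒ [6,14,9,8,15,16,2]
2<16: swap(5,6), lo=6 mid=7 ⇒ [6,14,9,8,15,2,16]
done. lo=6 hi=6; v=[6,14,9,8,15,2,16]

[6,14,9,8,15,2,16]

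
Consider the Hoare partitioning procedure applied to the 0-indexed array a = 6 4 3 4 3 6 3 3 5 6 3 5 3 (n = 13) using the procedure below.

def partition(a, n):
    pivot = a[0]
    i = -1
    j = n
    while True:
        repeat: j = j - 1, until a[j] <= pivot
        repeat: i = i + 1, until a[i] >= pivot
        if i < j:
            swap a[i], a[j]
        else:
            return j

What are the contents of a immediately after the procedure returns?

pivot = a[0] = 6; i = -1, j = 13
j→12 (a[12]=3≤6), i→0 (a[0]=6≥6); i<j, swap → 3 4 3 4 3 6 3 3 5 6 3 5 6
j→11 (a[11]=5≤6), i→5 (a[5]=6≥6); i<j, swap → 3 4 3 4 3 5 3 3 5 6 3 6 6
j→10 (a[10]=3≤6), i→9 (a[9]=6≥6); i<j, swap → 3 4 3 4 3 5 3 3 5 3 6 6 6
j→9, i→10; i≥j, return j=9. a = 3 4 3 4 3 5 3 3 5 3 6 6 6

3 4 3 4 3 5 3 3 5 3 6 6 6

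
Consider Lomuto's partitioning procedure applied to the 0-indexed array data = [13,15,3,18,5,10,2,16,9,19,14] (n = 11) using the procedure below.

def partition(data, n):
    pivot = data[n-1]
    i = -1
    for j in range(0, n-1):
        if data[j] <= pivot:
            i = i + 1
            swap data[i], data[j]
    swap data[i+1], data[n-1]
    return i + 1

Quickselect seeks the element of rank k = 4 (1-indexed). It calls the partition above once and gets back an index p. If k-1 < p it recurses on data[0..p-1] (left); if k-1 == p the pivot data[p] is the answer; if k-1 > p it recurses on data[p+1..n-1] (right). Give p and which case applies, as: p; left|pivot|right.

6; left

pivot = data[10] = 14; i = -1
j=0: data[0]=13 ≤ 14 → i=0, swap data[0],data[0] (no change) → [13,15,3,18,5,10,2,16,9,19,14]
j=1: data[1]=15 > 14 → no swap
j=2: data[2]=3 ≤ 14 → i=1, swap data[1],data[2] → [13,3,15,18,5,10,2,16,9,19,14]
j=3: data[3]=18 > 14 → no swap
j=4: data[4]=5 ≤ 14 → i=2, swap data[2],data[4] → [13,3,5,18,15,10,2,16,9,19,14]
j=5: data[5]=10 ≤ 14 → i=3, swap data[3],data[5] → [13,3,5,10,15,18,2,16,9,19,14]
j=6: data[6]=2 ≤ 14 → i=4, swap data[4],data[6] → [13,3,5,10,2,18,15,16,9,19,14]
j=7: data[7]=16 > 14 → no swap
j=8: data[8]=9 ≤ 14 → i=5, swap data[5],data[8] → [13,3,5,10,2,9,15,16,18,19,14]
j=9: data[9]=19 > 14 → no swap
final swap data[6],data[10] → [13,3,5,10,2,9,14,16,18,19,15]; return 6
p = 6; k-1 = 3 < 6 ⇒ left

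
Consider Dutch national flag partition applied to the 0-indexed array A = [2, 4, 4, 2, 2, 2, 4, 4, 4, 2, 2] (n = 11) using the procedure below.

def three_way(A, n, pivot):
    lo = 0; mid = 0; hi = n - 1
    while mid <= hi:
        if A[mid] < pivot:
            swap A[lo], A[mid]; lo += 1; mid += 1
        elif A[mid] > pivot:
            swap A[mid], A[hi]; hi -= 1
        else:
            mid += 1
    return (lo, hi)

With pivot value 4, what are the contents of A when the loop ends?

[2, 2, 2, 2, 2, 2, 4, 4, 4, 4, 4]

pivot = 4; lo=0, mid=0, hi=10
A[mid]=2<4: swap A[0],A[0]; lo=1,mid=1 → [2, 4, 4, 2, 2, 2, 4, 4, 4, 2, 2]
A[mid]=4=4: mid=2
A[mid]=4=4: mid=3
A[mid]=2<4: swap A[1],A[3]; lo=2,mid=4 → [2, 2, 4, 4, 2, 2, 4, 4, 4, 2, 2]
A[mid]=2<4: swap A[2],A[4]; lo=3,mid=5 → [2, 2, 2, 4, 4, 2, 4, 4, 4, 2, 2]
A[mid]=2<4: swap A[3],A[5]; lo=4,mid=6 → [2, 2, 2, 2, 4, 4, 4, 4, 4, 2, 2]
A[mid]=4=4: mid=7
A[mid]=4=4: mid=8
A[mid]=4=4: mid=9
A[mid]=2<4: swap A[4],A[9]; lo=5,mid=10 → [2, 2, 2, 2, 2, 4, 4, 4, 4, 4, 2]
A[mid]=2<4: swap A[5],A[10]; lo=6,mid=11 → [2, 2, 2, 2, 2, 2, 4, 4, 4, 4, 4]
end: lo=6, hi=10; A = [2, 2, 2, 2, 2, 2, 4, 4, 4, 4, 4]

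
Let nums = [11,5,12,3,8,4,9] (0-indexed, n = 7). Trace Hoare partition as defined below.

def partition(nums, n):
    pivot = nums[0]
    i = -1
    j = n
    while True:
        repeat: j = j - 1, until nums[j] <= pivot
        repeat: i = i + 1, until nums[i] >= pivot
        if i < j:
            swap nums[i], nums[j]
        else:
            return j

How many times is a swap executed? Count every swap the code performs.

pivot=11
j stops at 6 (9), i stops at 0 (11); swap ⇒ [9,5,12,3,8,4,11]
j stops at 5 (4), i stops at 2 (12); swap ⇒ [9,5,4,3,8,12,11]
j stops at 4, i stops at 5; i≥j ⇒ return 4. nums=[9,5,4,3,8,12,11]

2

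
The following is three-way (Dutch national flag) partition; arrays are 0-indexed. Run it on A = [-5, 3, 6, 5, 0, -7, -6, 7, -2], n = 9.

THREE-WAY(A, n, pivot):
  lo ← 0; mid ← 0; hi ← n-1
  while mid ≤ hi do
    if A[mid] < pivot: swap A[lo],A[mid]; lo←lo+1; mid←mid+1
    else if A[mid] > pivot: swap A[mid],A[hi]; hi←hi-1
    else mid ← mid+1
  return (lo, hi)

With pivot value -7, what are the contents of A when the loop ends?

[-7, 6, 5, 0, 3, -6, 7, -2, -5]

lo=0 mid=0 hi=8
-5>-7: swap(0,8), hi=7 ⇒ [-2, 3, 6, 5, 0, -7, -6, 7, -5]
-2>-7: swap(0,7), hi=6 ⇒ [7, 3, 6, 5, 0, -7, -6, -2, -5]
7>-7: swap(0,6), hi=5 ⇒ [-6, 3, 6, 5, 0, -7, 7, -2, -5]
-6>-7: swap(0,5), hi=4 ⇒ [-7, 3, 6, 5, 0, -6, 7, -2, -5]
-7=-7: mid=1
3>-7: swap(1,4), hi=3 ⇒ [-7, 0, 6, 5, 3, -6, 7, -2, -5]
0>-7: swap(1,3), hi=2 ⇒ [-7, 5, 6, 0, 3, -6, 7, -2, -5]
5>-7: swap(1,2), hi=1 ⇒ [-7, 6, 5, 0, 3, -6, 7, -2, -5]
6>-7: swap(1,1), hi=0 ⇒ [-7, 6, 5, 0, 3, -6, 7, -2, -5]
done. lo=0 hi=0; A=[-7, 6, 5, 0, 3, -6, 7, -2, -5]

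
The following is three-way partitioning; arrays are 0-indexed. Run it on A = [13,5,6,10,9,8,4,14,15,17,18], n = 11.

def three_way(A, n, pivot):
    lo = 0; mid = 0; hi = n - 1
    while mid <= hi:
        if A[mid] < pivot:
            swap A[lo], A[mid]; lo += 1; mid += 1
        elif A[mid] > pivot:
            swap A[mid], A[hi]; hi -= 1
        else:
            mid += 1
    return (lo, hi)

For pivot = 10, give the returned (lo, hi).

lo=0 mid=0 hi=10
13>10: swap(0,10), hi=9 ⇒ [18,5,6,10,9,8,4,14,15,17,13]
18>10: swap(0,9), hi=8 ⇒ [17,5,6,10,9,8,4,14,15,18,13]
17>10: swap(0,8), hi=7 ⇒ [15,5,6,10,9,8,4,14,17,18,13]
15>10: swap(0,7), hi=6 ⇒ [14,5,6,10,9,8,4,15,17,18,13]
14>10: swap(0,6), hi=5 ⇒ [4,5,6,10,9,8,14,15,17,18,13]
4<10: swap(0,0), lo=1 mid=1 ⇒ [4,5,6,10,9,8,14,15,17,18,13]
5<10: swap(1,1), lo=2 mid=2 ⇒ [4,5,6,10,9,8,14,15,17,18,13]
6<10: swap(2,2), lo=3 mid=3 ⇒ [4,5,6,10,9,8,14,15,17,18,13]
10=10: mid=4
9<10: swap(3,4), lo=4 mid=5 ⇒ [4,5,6,9,10,8,14,15,17,18,13]
8<10: swap(4,5), lo=5 mid=6 ⇒ [4,5,6,9,8,10,14,15,17,18,13]
done. lo=5 hi=5; A=[4,5,6,9,8,10,14,15,17,18,13]

(5, 5)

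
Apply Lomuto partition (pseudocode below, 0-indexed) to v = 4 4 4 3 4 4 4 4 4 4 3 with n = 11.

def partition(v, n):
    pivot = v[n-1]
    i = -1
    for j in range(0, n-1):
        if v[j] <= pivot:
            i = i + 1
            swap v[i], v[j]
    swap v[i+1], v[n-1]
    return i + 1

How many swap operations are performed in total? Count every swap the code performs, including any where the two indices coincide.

pivot=3, i=-1
j=0: 4>3, skip
j=1: 4>3, skip
j=2: 4>3, skip
j=3: 3≤3, i=0, swap(0,3) ⇒ 3 4 4 4 4 4 4 4 4 4 3
j=4: 4>3, skip
j=5: 4>3, skip
j=6: 4>3, skip
j=7: 4>3, skip
j=8: 4>3, skip
j=9: 4>3, skip
swap(1,10) ⇒ 3 3 4 4 4 4 4 4 4 4 4; return 1

2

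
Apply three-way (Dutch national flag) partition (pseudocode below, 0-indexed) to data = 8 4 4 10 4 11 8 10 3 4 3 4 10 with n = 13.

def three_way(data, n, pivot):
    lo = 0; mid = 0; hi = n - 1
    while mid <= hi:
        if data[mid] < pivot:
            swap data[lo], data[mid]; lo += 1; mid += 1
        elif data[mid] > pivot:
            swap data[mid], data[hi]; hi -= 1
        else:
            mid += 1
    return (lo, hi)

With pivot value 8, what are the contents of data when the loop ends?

lo=0 mid=0 hi=12
8=8: mid=1
4<8: swap(0,1), lo=1 mid=2 ⇒ 4 8 4 10 4 11 8 10 3 4 3 4 10
4<8: swap(1,2), lo=2 mid=3 ⇒ 4 4 8 10 4 11 8 10 3 4 3 4 10
10>8: swap(3,12), hi=11 ⇒ 4 4 8 10 4 11 8 10 3 4 3 4 10
10>8: swap(3,11), hi=10 ⇒ 4 4 8 4 4 11 8 10 3 4 3 10 10
4<8: swap(2,3), lo=3 mid=4 ⇒ 4 4 4 8 4 11 8 10 3 4 3 10 10
4<8: swap(3,4), lo=4 mid=5 ⇒ 4 4 4 4 8 11 8 10 3 4 3 10 10
11>8: swap(5,10), hi=9 ⇒ 4 4 4 4 8 3 8 10 3 4 11 10 10
3<8: swap(4,5), lo=5 mid=6 ⇒ 4 4 4 4 3 8 8 10 3 4 11 10 10
8=8: mid=7
10>8: swap(7,9), hi=8 ⇒ 4 4 4 4 3 8 8 4 3 10 11 10 10
4<8: swap(5,7), lo=6 mid=8 ⇒ 4 4 4 4 3 4 8 8 3 10 11 10 10
3<8: swap(6,8), lo=7 mid=9 ⇒ 4 4 4 4 3 4 3 8 8 10 11 10 10
done. lo=7 hi=8; data=4 4 4 4 3 4 3 8 8 10 11 10 10

4 4 4 4 3 4 3 8 8 10 11 10 10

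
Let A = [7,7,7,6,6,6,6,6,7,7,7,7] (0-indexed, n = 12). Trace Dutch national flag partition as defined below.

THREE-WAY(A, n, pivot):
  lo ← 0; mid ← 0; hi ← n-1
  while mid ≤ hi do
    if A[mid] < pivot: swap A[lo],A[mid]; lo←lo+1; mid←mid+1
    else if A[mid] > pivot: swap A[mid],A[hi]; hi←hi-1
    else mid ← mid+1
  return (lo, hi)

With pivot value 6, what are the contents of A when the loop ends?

lo=0 mid=0 hi=11
7>6: swap(0,11), hi=10 ⇒ [7,7,7,6,6,6,6,6,7,7,7,7]
7>6: swap(0,10), hi=9 ⇒ [7,7,7,6,6,6,6,6,7,7,7,7]
7>6: swap(0,9), hi=8 ⇒ [7,7,7,6,6,6,6,6,7,7,7,7]
7>6: swap(0,8), hi=7 ⇒ [7,7,7,6,6,6,6,6,7,7,7,7]
7>6: swap(0,7), hi=6 ⇒ [6,7,7,6,6,6,6,7,7,7,7,7]
6=6: mid=1
7>6: swap(1,6), hi=5 ⇒ [6,6,7,6,6,6,7,7,7,7,7,7]
6=6: mid=2
7>6: swap(2,5), hi=4 ⇒ [6,6,6,6,6,7,7,7,7,7,7,7]
6=6: mid=3
6=6: mid=4
6=6: mid=5
done. lo=0 hi=4; A=[6,6,6,6,6,7,7,7,7,7,7,7]

[6,6,6,6,6,7,7,7,7,7,7,7]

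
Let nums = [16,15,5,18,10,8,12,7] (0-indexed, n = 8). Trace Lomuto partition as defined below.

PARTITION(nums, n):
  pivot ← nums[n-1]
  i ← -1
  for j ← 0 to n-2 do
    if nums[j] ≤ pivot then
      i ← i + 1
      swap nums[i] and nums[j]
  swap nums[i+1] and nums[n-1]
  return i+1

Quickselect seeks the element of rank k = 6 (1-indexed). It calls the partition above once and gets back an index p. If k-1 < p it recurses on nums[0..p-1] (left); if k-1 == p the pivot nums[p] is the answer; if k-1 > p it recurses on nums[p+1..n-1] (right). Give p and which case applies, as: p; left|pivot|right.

pivot = nums[7] = 7; i = -1
j=0: nums[0]=16 > 7 → no swap
j=1: nums[1]=15 > 7 → no swap
j=2: nums[2]=5 ≤ 7 → i=0, swap nums[0],nums[2] → [5,15,16,18,10,8,12,7]
j=3: nums[3]=18 > 7 → no swap
j=4: nums[4]=10 > 7 → no swap
j=5: nums[5]=8 > 7 → no swap
j=6: nums[6]=12 > 7 → no swap
final swap nums[1],nums[7] → [5,7,16,18,10,8,12,15]; return 1
p = 1; k-1 = 5 > 1 ⇒ right

1; right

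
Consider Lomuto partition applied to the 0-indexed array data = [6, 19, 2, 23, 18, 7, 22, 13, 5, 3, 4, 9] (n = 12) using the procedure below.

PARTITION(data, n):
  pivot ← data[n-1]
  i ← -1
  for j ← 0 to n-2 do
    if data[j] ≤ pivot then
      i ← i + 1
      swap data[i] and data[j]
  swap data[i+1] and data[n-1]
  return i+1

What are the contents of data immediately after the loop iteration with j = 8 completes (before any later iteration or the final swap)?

pivot = data[11] = 9; i = -1
j=0: data[0]=6 ≤ 9 → i=0, swap data[0],data[0] (no change) → [6, 19, 2, 23, 18, 7, 22, 13, 5, 3, 4, 9]
j=1: data[1]=19 > 9 → no swap
j=2: data[2]=2 ≤ 9 → i=1, swap data[1],data[2] → [6, 2, 19, 23, 18, 7, 22, 13, 5, 3, 4, 9]
j=3: data[3]=23 > 9 → no swap
j=4: data[4]=18 > 9 → no swap
j=5: data[5]=7 ≤ 9 → i=2, swap data[2],data[5] → [6, 2, 7, 23, 18, 19, 22, 13, 5, 3, 4, 9]
j=6: data[6]=22 > 9 → no swap
j=7: data[7]=13 > 9 → no swap
j=8: data[8]=5 ≤ 9 → i=3, swap data[3],data[8] → [6, 2, 7, 5, 18, 19, 22, 13, 23, 3, 4, 9]
(after j=8) data = [6, 2, 7, 5, 18, 19, 22, 13, 23, 3, 4, 9]

[6, 2, 7, 5, 18, 19, 22, 13, 23, 3, 4, 9]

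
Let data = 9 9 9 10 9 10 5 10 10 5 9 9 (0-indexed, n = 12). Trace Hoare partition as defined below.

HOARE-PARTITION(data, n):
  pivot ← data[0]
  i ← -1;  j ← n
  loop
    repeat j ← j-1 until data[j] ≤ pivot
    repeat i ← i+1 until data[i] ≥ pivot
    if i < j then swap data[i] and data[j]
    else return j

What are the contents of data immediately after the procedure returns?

pivot=9
j stops at 11 (9), i stops at 0 (9); swap ⇒ 9 9 9 10 9 10 5 10 10 5 9 9
j stops at 10 (9), i stops at 1 (9); swap ⇒ 9 9 9 10 9 10 5 10 10 5 9 9
j stops at 9 (5), i stops at 2 (9); swap ⇒ 9 9 5 10 9 10 5 10 10 9 9 9
j stops at 6 (5), i stops at 3 (10); swap ⇒ 9 9 5 5 9 10 10 10 10 9 9 9
j stops at 4, i stops at 4; i≥j ⇒ return 4. data=9 9 5 5 9 10 10 10 10 9 9 9

9 9 5 5 9 10 10 10 10 9 9 9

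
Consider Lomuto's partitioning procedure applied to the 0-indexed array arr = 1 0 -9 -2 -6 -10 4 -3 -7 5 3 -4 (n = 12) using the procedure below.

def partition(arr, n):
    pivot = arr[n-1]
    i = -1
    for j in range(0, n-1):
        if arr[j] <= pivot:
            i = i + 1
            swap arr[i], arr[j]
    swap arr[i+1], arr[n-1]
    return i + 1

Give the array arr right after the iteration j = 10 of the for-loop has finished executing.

-9 -6 -10 -7 0 1 4 -3 -2 5 3 -4

pivot = arr[11] = -4; i = -1
j=0: arr[0]=1 > -4 → no swap
j=1: arr[1]=0 > -4 → no swap
j=2: arr[2]=-9 ≤ -4 → i=0, swap arr[0],arr[2] → -9 0 1 -2 -6 -10 4 -3 -7 5 3 -4
j=3: arr[3]=-2 > -4 → no swap
j=4: arr[4]=-6 ≤ -4 → i=1, swap arr[1],arr[4] → -9 -6 1 -2 0 -10 4 -3 -7 5 3 -4
j=5: arr[5]=-10 ≤ -4 → i=2, swap arr[2],arr[5] → -9 -6 -10 -2 0 1 4 -3 -7 5 3 -4
j=6: arr[6]=4 > -4 → no swap
j=7: arr[7]=-3 > -4 → no swap
j=8: arr[8]=-7 ≤ -4 → i=3, swap arr[3],arr[8] → -9 -6 -10 -7 0 1 4 -3 -2 5 3 -4
j=9: arr[9]=5 > -4 → no swap
j=10: arr[10]=3 > -4 → no swap
(after j=10) arr = -9 -6 -10 -7 0 1 4 -3 -2 5 3 -4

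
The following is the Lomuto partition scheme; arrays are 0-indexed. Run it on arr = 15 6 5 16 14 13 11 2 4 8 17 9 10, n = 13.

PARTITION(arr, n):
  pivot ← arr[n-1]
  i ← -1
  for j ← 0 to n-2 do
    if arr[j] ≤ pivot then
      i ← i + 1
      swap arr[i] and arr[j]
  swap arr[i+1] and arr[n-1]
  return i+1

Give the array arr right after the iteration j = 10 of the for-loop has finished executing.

pivot = arr[12] = 10; i = -1
j=0: arr[0]=15 > 10 → no swap
j=1: arr[1]=6 ≤ 10 → i=0, swap arr[0],arr[1] → 6 15 5 16 14 13 11 2 4 8 17 9 10
j=2: arr[2]=5 ≤ 10 → i=1, swap arr[1],arr[2] → 6 5 15 16 14 13 11 2 4 8 17 9 10
j=3: arr[3]=16 > 10 → no swap
j=4: arr[4]=14 > 10 → no swap
j=5: arr[5]=13 > 10 → no swap
j=6: arr[6]=11 > 10 → no swap
j=7: arr[7]=2 ≤ 10 → i=2, swap arr[2],arr[7] → 6 5 2 16 14 13 11 15 4 8 17 9 10
j=8: arr[8]=4 ≤ 10 → i=3, swap arr[3],arr[8] → 6 5 2 4 14 13 11 15 16 8 17 9 10
j=9: arr[9]=8 ≤ 10 → i=4, swap arr[4],arr[9] → 6 5 2 4 8 13 11 15 16 14 17 9 10
j=10: arr[10]=17 > 10 → no swap
(after j=10) arr = 6 5 2 4 8 13 11 15 16 14 17 9 10

6 5 2 4 8 13 11 15 16 14 17 9 10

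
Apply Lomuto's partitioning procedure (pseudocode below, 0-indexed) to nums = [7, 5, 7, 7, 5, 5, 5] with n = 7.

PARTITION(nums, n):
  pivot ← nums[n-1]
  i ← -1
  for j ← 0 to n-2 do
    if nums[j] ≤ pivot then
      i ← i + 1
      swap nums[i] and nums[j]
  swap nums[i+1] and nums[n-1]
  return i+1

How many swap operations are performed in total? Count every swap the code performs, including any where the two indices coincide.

pivot = nums[6] = 5; i = -1
j=0: nums[0]=7 > 5 → no swap
j=1: nums[1]=5 ≤ 5 → i=0, swap nums[0],nums[1] → [5, 7, 7, 7, 5, 5, 5]
j=2: nums[2]=7 > 5 → no swap
j=3: nums[3]=7 > 5 → no swap
j=4: nums[4]=5 ≤ 5 → i=1, swap nums[1],nums[4] → [5, 5, 7, 7, 7, 5, 5]
j=5: nums[5]=5 ≤ 5 → i=2, swap nums[2],nums[5] → [5, 5, 5, 7, 7, 7, 5]
final swap nums[3],nums[6] → [5, 5, 5, 5, 7, 7, 7]; return 3

4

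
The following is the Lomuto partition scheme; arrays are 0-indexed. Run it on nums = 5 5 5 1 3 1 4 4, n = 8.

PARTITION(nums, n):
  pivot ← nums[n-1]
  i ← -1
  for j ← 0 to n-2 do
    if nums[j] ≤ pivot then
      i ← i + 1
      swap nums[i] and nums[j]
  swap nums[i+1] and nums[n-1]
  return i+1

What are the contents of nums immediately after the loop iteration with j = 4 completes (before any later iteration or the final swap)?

pivot = nums[7] = 4; i = -1
j=0: nums[0]=5 > 4 → no swap
j=1: nums[1]=5 > 4 → no swap
j=2: nums[2]=5 > 4 → no swap
j=3: nums[3]=1 ≤ 4 → i=0, swap nums[0],nums[3] → 1 5 5 5 3 1 4 4
j=4: nums[4]=3 ≤ 4 → i=1, swap nums[1],nums[4] → 1 3 5 5 5 1 4 4
(after j=4) nums = 1 3 5 5 5 1 4 4

1 3 5 5 5 1 4 4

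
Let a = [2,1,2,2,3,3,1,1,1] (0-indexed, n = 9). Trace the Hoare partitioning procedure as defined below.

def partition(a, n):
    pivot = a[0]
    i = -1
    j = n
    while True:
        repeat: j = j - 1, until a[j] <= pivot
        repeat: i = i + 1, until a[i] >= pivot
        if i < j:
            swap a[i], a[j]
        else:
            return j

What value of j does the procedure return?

pivot=2
j stops at 8 (1), i stops at 0 (2); swap ⇒ [1,1,2,2,3,3,1,1,2]
j stops at 7 (1), i stops at 2 (2); swap ⇒ [1,1,1,2,3,3,1,2,2]
j stops at 6 (1), i stops at 3 (2); swap ⇒ [1,1,1,1,3,3,2,2,2]
j stops at 3, i stops at 4; i≥j ⇒ return 3. a=[1,1,1,1,3,3,2,2,2]

3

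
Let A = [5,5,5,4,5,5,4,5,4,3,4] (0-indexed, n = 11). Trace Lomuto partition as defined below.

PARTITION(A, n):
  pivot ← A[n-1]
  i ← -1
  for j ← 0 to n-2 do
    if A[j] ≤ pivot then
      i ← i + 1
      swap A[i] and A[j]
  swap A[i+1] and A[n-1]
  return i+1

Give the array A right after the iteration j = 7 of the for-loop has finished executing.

pivot = A[10] = 4; i = -1
j=0: A[0]=5 > 4 → no swap
j=1: A[1]=5 > 4 → no swap
j=2: A[2]=5 > 4 → no swap
j=3: A[3]=4 ≤ 4 → i=0, swap A[0],A[3] → [4,5,5,5,5,5,4,5,4,3,4]
j=4: A[4]=5 > 4 → no swap
j=5: A[5]=5 > 4 → no swap
j=6: A[6]=4 ≤ 4 → i=1, swap A[1],A[6] → [4,4,5,5,5,5,5,5,4,3,4]
j=7: A[7]=5 > 4 → no swap
(after j=7) A = [4,4,5,5,5,5,5,5,4,3,4]

[4,4,5,5,5,5,5,5,4,3,4]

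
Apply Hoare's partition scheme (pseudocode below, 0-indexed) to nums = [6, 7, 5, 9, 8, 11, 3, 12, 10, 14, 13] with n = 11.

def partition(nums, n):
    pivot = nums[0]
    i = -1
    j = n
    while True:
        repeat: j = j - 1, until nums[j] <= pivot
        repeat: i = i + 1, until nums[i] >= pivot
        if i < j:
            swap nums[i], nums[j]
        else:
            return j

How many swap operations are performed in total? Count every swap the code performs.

2

pivot = nums[0] = 6; i = -1, j = 11
j→6 (nums[6]=3≤6), i→0 (nums[0]=6≥6); i<j, swap → [3, 7, 5, 9, 8, 11, 6, 12, 10, 14, 13]
j→2 (nums[2]=5≤6), i→1 (nums[1]=7≥6); i<j, swap → [3, 5, 7, 9, 8, 11, 6, 12, 10, 14, 13]
j→1, i→2; i≥j, return j=1. nums = [3, 5, 7, 9, 8, 11, 6, 12, 10, 14, 13]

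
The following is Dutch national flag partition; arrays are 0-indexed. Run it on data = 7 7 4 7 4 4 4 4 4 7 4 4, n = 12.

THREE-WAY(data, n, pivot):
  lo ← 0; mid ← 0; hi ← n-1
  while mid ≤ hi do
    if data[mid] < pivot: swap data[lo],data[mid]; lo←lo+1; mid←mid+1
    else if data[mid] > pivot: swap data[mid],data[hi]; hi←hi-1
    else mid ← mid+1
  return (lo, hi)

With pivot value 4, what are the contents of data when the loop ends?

pivot = 4; lo=0, mid=0, hi=11
data[mid]=7>4: swap data[0],data[11]; hi=10 → 4 7 4 7 4 4 4 4 4 7 4 7
data[mid]=4=4: mid=1
data[mid]=7>4: swap data[1],data[10]; hi=9 → 4 4 4 7 4 4 4 4 4 7 7 7
data[mid]=4=4: mid=2
data[mid]=4=4: mid=3
data[mid]=7>4: swap data[3],data[9]; hi=8 → 4 4 4 7 4 4 4 4 4 7 7 7
data[mid]=7>4: swap data[3],data[8]; hi=7 → 4 4 4 4 4 4 4 4 7 7 7 7
data[mid]=4=4: mid=4
data[mid]=4=4: mid=5
data[mid]=4=4: mid=6
data[mid]=4=4: mid=7
data[mid]=4=4: mid=8
end: lo=0, hi=7; data = 4 4 4 4 4 4 4 4 7 7 7 7

4 4 4 4 4 4 4 4 7 7 7 7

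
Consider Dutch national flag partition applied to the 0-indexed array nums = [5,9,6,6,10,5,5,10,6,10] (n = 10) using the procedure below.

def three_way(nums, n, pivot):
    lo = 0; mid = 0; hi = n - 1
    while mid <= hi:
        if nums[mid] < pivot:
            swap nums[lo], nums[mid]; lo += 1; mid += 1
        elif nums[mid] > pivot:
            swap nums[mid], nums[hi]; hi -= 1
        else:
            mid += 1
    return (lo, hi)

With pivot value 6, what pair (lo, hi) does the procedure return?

(3, 5)

pivot = 6; lo=0, mid=0, hi=9
nums[mid]=5<6: swap nums[0],nums[0]; lo=1,mid=1 → [5,9,6,6,10,5,5,10,6,10]
nums[mid]=9>6: swap nums[1],nums[9]; hi=8 → [5,10,6,6,10,5,5,10,6,9]
nums[mid]=10>6: swap nums[1],nums[8]; hi=7 → [5,6,6,6,10,5,5,10,10,9]
nums[mid]=6=6: mid=2
nums[mid]=6=6: mid=3
nums[mid]=6=6: mid=4
nums[mid]=10>6: swap nums[4],nums[7]; hi=6 → [5,6,6,6,10,5,5,10,10,9]
nums[mid]=10>6: swap nums[4],nums[6]; hi=5 → [5,6,6,6,5,5,10,10,10,9]
nums[mid]=5<6: swap nums[1],nums[4]; lo=2,mid=5 → [5,5,6,6,6,5,10,10,10,9]
nums[mid]=5<6: swap nums[2],nums[5]; lo=3,mid=6 → [5,5,5,6,6,6,10,10,10,9]
end: lo=3, hi=5; nums = [5,5,5,6,6,6,10,10,10,9]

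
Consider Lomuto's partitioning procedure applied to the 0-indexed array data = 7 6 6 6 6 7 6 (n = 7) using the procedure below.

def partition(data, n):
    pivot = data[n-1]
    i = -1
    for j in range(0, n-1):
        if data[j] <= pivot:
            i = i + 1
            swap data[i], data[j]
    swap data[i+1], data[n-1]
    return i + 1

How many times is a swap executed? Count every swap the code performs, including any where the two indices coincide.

5

pivot=6, i=-1
j=0: 7>6, skip
j=1: 6≤6, i=0, swap(0,1) ⇒ 6 7 6 6 6 7 6
j=2: 6≤6, i=1, swap(1,2) ⇒ 6 6 7 6 6 7 6
j=3: 6≤6, i=2, swap(2,3) ⇒ 6 6 6 7 6 7 6
j=4: 6≤6, i=3, swap(3,4) ⇒ 6 6 6 6 7 7 6
j=5: 7>6, skip
swap(4,6) ⇒ 6 6 6 6 6 7 7; return 4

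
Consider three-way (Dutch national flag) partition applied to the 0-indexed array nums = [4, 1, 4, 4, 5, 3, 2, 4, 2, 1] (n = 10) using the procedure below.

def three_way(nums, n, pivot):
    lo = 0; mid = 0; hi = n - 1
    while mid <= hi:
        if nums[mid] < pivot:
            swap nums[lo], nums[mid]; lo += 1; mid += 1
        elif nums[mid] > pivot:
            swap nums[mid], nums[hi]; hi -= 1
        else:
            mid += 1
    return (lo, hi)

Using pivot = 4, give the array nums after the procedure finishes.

lo=0 mid=0 hi=9
4=4: mid=1
1<4: swap(0,1), lo=1 mid=2 ⇒ [1, 4, 4, 4, 5, 3, 2, 4, 2, 1]
4=4: mid=3
4=4: mid=4
5>4: swap(4,9), hi=8 ⇒ [1, 4, 4, 4, 1, 3, 2, 4, 2, 5]
1<4: swap(1,4), lo=2 mid=5 ⇒ [1, 1, 4, 4, 4, 3, 2, 4, 2, 5]
3<4: swap(2,5), lo=3 mid=6 ⇒ [1, 1, 3, 4, 4, 4, 2, 4, 2, 5]
2<4: swap(3,6), lo=4 mid=7 ⇒ [1, 1, 3, 2, 4, 4, 4, 4, 2, 5]
4=4: mid=8
2<4: swap(4,8), lo=5 mid=9 ⇒ [1, 1, 3, 2, 2, 4, 4, 4, 4, 5]
done. lo=5 hi=8; nums=[1, 1, 3, 2, 2, 4, 4, 4, 4, 5]

[1, 1, 3, 2, 2, 4, 4, 4, 4, 5]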